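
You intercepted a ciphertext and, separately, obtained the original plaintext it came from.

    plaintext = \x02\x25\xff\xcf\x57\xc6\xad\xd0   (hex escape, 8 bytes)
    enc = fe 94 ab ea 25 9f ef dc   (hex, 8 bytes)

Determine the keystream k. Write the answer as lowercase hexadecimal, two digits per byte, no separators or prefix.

fcb154257259420c

Since enc = plaintext ⊕ k, XORing both sides with plaintext gives k = plaintext ⊕ enc.
  2 ^ 254 = 252
 37 ^ 148 = 177
255 ^ 171 =  84
207 ^ 234 =  37
 87 ^  37 = 114
198 ^ 159 =  89
173 ^ 239 =  66
208 ^ 220 =  12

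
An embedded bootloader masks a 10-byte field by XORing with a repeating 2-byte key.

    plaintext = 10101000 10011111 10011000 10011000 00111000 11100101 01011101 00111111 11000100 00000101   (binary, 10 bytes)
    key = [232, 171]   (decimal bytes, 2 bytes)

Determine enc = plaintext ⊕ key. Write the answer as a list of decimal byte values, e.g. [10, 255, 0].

The 2-byte key repeats, so the effective keystream is e8 ab e8 ab e8 ab e8 ab e8 ab.
byte 0: a8 ⊕ e8 = 40
byte 1: 9f ⊕ ab = 34
byte 2: 98 ⊕ e8 = 70
byte 3: 98 ⊕ ab = 33
byte 4: 38 ⊕ e8 = d0
byte 5: e5 ⊕ ab = 4e
byte 6: 5d ⊕ e8 = b5
byte 7: 3f ⊕ ab = 94
byte 8: c4 ⊕ e8 = 2c
byte 9: 05 ⊕ ab = ae

[64, 52, 112, 51, 208, 78, 181, 148, 44, 174]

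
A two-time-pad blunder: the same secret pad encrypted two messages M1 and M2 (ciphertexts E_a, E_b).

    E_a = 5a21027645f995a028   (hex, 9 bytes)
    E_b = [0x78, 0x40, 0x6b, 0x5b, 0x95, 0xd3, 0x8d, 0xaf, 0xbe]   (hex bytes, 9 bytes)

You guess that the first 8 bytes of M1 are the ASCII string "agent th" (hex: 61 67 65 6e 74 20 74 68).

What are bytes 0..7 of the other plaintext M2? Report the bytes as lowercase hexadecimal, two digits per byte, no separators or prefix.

43060c43a40a6c67

First, E_a ⊕ E_b = (M1 ⊕ K) ⊕ (M2 ⊕ K) = M1 ⊕ M2, so the key drops out. Then M2 = (M1 ⊕ M2) ⊕ M1 over the first 8 bytes.
byte 0: (5a ^ 78) ^ 61 = 22 ^ 61 = 43
byte 1: (21 ^ 40) ^ 67 = 61 ^ 67 = 06
byte 2: (02 ^ 6b) ^ 65 = 69 ^ 65 = 0c
byte 3: (76 ^ 5b) ^ 6e = 2d ^ 6e = 43
byte 4: (45 ^ 95) ^ 74 = d0 ^ 74 = a4
byte 5: (f9 ^ d3) ^ 20 = 2a ^ 20 = 0a
byte 6: (95 ^ 8d) ^ 74 = 18 ^ 74 = 6c
byte 7: (a0 ^ af) ^ 68 = 0f ^ 68 = 67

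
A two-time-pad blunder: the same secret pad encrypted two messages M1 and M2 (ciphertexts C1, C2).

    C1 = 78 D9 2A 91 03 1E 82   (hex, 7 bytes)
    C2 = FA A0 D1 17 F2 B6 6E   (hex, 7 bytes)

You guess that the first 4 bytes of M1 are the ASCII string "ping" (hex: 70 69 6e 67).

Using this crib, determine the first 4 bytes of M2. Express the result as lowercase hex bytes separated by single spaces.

f2 10 95 e1

First, C1 ⊕ C2 = (M1 ⊕ K) ⊕ (M2 ⊕ K) = M1 ⊕ M2, so the key drops out. Then M2 = (M1 ⊕ M2) ⊕ M1 over the first 4 bytes.
byte 0: (78 ^ fa) ^ 70 = 82 ^ 70 = f2
byte 1: (d9 ^ a0) ^ 69 = 79 ^ 69 = 10
byte 2: (2a ^ d1) ^ 6e = fb ^ 6e = 95
byte 3: (91 ^ 17) ^ 67 = 86 ^ 67 = e1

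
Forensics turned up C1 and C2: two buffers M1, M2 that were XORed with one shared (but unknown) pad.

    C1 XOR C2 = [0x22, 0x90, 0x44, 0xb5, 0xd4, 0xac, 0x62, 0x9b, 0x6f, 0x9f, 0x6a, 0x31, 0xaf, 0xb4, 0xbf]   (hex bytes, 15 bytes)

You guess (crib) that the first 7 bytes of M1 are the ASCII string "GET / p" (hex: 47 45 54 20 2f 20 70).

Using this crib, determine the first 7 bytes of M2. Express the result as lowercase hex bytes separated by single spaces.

Since C1 ⊕ C2 = M1 ⊕ M2, XORing with the guessed M1 bytes yields the corresponding M2 bytes: M2 = (C1 ⊕ C2) ⊕ M1.
22 XOR 47 = 65
90 XOR 45 = d5
44 XOR 54 = 10
b5 XOR 20 = 95
d4 XOR 2f = fb
ac XOR 20 = 8c
62 XOR 70 = 12

65 d5 10 95 fb 8c 12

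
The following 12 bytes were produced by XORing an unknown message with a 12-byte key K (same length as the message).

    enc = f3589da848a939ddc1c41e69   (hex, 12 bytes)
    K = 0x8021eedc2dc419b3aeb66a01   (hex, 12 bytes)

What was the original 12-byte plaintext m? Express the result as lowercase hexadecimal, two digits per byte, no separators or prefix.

73797374656d206e6f727468

byte 0: f3 xor 80 = 73
byte 1: 58 xor 21 = 79
byte 2: 9d xor ee = 73
byte 3: a8 xor dc = 74
byte 4: 48 xor 2d = 65
byte 5: a9 xor c4 = 6d
byte 6: 39 xor 19 = 20
byte 7: dd xor b3 = 6e
byte 8: c1 xor ae = 6f
byte 9: c4 xor b6 = 72
byte 10: 1e xor 6a = 74
byte 11: 69 xor 01 = 68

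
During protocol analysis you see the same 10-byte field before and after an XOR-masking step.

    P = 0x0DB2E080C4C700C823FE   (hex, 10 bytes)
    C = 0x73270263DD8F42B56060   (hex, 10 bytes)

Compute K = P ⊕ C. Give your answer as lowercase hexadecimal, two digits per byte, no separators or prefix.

Since C = P ⊕ K, XORing both sides with P gives K = P ⊕ C.
byte 0: 00001101 ⊕ 01110011 = 01111110
byte 1: 10110010 ⊕ 00100111 = 10010101
byte 2: 11100000 ⊕ 00000010 = 11100010
byte 3: 10000000 ⊕ 01100011 = 11100011
byte 4: 11000100 ⊕ 11011101 = 00011001
byte 5: 11000111 ⊕ 10001111 = 01001000
byte 6: 00000000 ⊕ 01000010 = 01000010
byte 7: 11001000 ⊕ 10110101 = 01111101
byte 8: 00100011 ⊕ 01100000 = 01000011
byte 9: 11111110 ⊕ 01100000 = 10011110

7e95e2e31948427d439e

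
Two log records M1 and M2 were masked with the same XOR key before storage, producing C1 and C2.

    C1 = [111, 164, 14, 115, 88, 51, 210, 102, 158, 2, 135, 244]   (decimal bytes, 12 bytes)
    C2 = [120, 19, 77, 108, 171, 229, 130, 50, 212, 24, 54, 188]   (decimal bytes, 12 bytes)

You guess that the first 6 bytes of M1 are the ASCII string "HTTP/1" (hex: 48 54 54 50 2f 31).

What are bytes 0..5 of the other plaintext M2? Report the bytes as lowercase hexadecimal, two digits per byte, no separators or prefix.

First, C1 ⊕ C2 = (M1 ⊕ K) ⊕ (M2 ⊕ K) = M1 ⊕ M2, so the key drops out. Then M2 = (M1 ⊕ M2) ⊕ M1 over the first 6 bytes.
byte 0: (6f xor 78) xor 48 = 17 xor 48 = 5f
byte 1: (a4 xor 13) xor 54 = b7 xor 54 = e3
byte 2: (0e xor 4d) xor 54 = 43 xor 54 = 17
byte 3: (73 xor 6c) xor 50 = 1f xor 50 = 4f
byte 4: (58 xor ab) xor 2f = f3 xor 2f = dc
byte 5: (33 xor e5) xor 31 = d6 xor 31 = e7

5fe3174fdce7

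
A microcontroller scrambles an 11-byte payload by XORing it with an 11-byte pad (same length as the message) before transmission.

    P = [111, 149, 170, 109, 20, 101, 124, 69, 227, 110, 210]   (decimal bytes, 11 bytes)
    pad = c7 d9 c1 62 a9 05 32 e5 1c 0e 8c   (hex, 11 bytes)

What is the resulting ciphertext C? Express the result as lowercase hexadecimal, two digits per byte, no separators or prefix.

a84c6b0fbd604ea0ff605e

111 xor 199 = 168
149 xor 217 =  76
170 xor 193 = 107
109 xor  98 =  15
 20 xor 169 = 189
101 xor   5 =  96
124 xor  50 =  78
 69 xor 229 = 160
227 xor  28 = 255
110 xor  14 =  96
210 xor 140 =  94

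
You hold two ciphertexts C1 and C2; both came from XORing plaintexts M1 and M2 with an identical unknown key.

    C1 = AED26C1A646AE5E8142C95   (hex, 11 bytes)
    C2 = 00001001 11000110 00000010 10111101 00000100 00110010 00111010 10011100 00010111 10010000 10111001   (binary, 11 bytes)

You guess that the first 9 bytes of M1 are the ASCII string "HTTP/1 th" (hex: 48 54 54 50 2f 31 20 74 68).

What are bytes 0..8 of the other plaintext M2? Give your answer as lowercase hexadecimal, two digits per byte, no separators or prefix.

First, C1 ⊕ C2 = (M1 ⊕ K) ⊕ (M2 ⊕ K) = M1 ⊕ M2, so the key drops out. Then M2 = (M1 ⊕ M2) ⊕ M1 over the first 9 bytes.
byte 0: (ae xor 09) xor 48 = a7 xor 48 = ef
byte 1: (d2 xor c6) xor 54 = 14 xor 54 = 40
byte 2: (6c xor 02) xor 54 = 6e xor 54 = 3a
byte 3: (1a xor bd) xor 50 = a7 xor 50 = f7
byte 4: (64 xor 04) xor 2f = 60 xor 2f = 4f
byte 5: (6a xor 32) xor 31 = 58 xor 31 = 69
byte 6: (e5 xor 3a) xor 20 = df xor 20 = ff
byte 7: (e8 xor 9c) xor 74 = 74 xor 74 = 00
byte 8: (14 xor 17) xor 68 = 03 xor 68 = 6b

ef403af74f69ff006b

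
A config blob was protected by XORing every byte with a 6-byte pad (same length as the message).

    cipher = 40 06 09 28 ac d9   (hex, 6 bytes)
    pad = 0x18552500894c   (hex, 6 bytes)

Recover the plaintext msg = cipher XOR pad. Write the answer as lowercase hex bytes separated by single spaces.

58 53 2c 28 25 95

40 ⊕ 18 = 58
06 ⊕ 55 = 53
09 ⊕ 25 = 2c
28 ⊕ 00 = 28
ac ⊕ 89 = 25
d9 ⊕ 4c = 95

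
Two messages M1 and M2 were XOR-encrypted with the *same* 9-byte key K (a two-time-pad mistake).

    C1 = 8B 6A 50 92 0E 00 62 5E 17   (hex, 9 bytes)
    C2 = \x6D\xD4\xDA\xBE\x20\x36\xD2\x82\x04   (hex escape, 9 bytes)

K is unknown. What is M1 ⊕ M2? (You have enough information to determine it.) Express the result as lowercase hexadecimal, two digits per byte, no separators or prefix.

C1 ⊕ C2 = (M1 ⊕ K) ⊕ (M2 ⊕ K) = M1 ⊕ M2 — the shared key cancels under XOR.
byte 0: 10001011 xor 01101101 = 11100110
byte 1: 01101010 xor 11010100 = 10111110
byte 2: 01010000 xor 11011010 = 10001010
byte 3: 10010010 xor 10111110 = 00101100
byte 4: 00001110 xor 00100000 = 00101110
byte 5: 00000000 xor 00110110 = 00110110
byte 6: 01100010 xor 11010010 = 10110000
byte 7: 01011110 xor 10000010 = 11011100
byte 8: 00010111 xor 00000100 = 00010011

e6be8a2c2e36b0dc13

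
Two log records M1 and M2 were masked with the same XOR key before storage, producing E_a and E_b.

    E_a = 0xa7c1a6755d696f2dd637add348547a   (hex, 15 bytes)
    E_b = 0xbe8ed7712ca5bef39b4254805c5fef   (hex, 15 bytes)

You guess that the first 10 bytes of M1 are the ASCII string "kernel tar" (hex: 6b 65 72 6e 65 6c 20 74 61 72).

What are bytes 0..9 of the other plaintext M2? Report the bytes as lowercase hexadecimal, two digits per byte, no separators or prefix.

First, E_a ⊕ E_b = (M1 ⊕ K) ⊕ (M2 ⊕ K) = M1 ⊕ M2, so the key drops out. Then M2 = (M1 ⊕ M2) ⊕ M1 over the first 10 bytes.
byte 0: (a7 ⊕ be) ⊕ 6b = 19 ⊕ 6b = 72
byte 1: (c1 ⊕ 8e) ⊕ 65 = 4f ⊕ 65 = 2a
byte 2: (a6 ⊕ d7) ⊕ 72 = 71 ⊕ 72 = 03
byte 3: (75 ⊕ 71) ⊕ 6e = 04 ⊕ 6e = 6a
byte 4: (5d ⊕ 2c) ⊕ 65 = 71 ⊕ 65 = 14
byte 5: (69 ⊕ a5) ⊕ 6c = cc ⊕ 6c = a0
byte 6: (6f ⊕ be) ⊕ 20 = d1 ⊕ 20 = f1
byte 7: (2d ⊕ f3) ⊕ 74 = de ⊕ 74 = aa
byte 8: (d6 ⊕ 9b) ⊕ 61 = 4d ⊕ 61 = 2c
byte 9: (37 ⊕ 42) ⊕ 72 = 75 ⊕ 72 = 07

722a036a14a0f1aa2c07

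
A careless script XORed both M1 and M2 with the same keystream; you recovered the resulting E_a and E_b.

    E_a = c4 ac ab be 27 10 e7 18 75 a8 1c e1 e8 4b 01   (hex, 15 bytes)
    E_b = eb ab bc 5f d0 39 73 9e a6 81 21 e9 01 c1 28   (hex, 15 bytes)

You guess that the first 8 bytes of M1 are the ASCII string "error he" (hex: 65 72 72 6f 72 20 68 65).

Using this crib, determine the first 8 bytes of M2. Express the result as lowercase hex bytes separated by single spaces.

First, E_a ⊕ E_b = (M1 ⊕ K) ⊕ (M2 ⊕ K) = M1 ⊕ M2, so the key drops out. Then M2 = (M1 ⊕ M2) ⊕ M1 over the first 8 bytes.
byte 0: (c4 xor eb) xor 65 = 2f xor 65 = 4a
byte 1: (ac xor ab) xor 72 = 07 xor 72 = 75
byte 2: (ab xor bc) xor 72 = 17 xor 72 = 65
byte 3: (be xor 5f) xor 6f = e1 xor 6f = 8e
byte 4: (27 xor d0) xor 72 = f7 xor 72 = 85
byte 5: (10 xor 39) xor 20 = 29 xor 20 = 09
byte 6: (e7 xor 73) xor 68 = 94 xor 68 = fc
byte 7: (18 xor 9e) xor 65 = 86 xor 65 = e3

4a 75 65 8e 85 09 fc e3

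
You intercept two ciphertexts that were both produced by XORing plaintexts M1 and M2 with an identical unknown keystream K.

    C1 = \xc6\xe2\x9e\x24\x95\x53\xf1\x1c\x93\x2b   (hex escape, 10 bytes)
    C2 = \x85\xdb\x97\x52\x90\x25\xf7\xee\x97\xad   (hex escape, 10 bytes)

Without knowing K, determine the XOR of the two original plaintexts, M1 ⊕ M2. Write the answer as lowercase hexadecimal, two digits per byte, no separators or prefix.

43390976057606f20486

C1 ⊕ C2 = (M1 ⊕ K) ⊕ (M2 ⊕ K) = M1 ⊕ M2 — the shared key cancels under XOR.
c6 ⊕ 85 = 43
e2 ⊕ db = 39
9e ⊕ 97 = 09
24 ⊕ 52 = 76
95 ⊕ 90 = 05
53 ⊕ 25 = 76
f1 ⊕ f7 = 06
1c ⊕ ee = f2
93 ⊕ 97 = 04
2b ⊕ ad = 86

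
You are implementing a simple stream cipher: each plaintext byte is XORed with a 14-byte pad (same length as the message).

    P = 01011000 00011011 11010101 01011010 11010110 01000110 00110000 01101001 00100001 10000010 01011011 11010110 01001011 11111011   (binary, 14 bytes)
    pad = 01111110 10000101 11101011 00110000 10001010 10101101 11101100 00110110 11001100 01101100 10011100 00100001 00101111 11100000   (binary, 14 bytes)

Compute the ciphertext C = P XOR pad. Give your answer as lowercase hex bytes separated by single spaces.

XOR is its own inverse, so applying the key byte-wise gives the result directly.
byte 0: 58 ^ 7e = 26
byte 1: 1b ^ 85 = 9e
byte 2: d5 ^ eb = 3e
byte 3: 5a ^ 30 = 6a
byte 4: d6 ^ 8a = 5c
byte 5: 46 ^ ad = eb
byte 6: 30 ^ ec = dc
byte 7: 69 ^ 36 = 5f
byte 8: 21 ^ cc = ed
byte 9: 82 ^ 6c = ee
byte 10: 5b ^ 9c = c7
byte 11: d6 ^ 21 = f7
byte 12: 4b ^ 2f = 64
byte 13: fb ^ e0 = 1b

26 9e 3e 6a 5c eb dc 5f ed ee c7 f7 64 1b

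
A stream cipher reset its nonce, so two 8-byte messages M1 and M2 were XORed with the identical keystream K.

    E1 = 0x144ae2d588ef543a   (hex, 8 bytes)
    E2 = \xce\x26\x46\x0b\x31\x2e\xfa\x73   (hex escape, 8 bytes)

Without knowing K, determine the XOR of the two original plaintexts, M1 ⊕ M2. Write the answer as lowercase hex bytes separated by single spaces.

E1 ⊕ E2 = (M1 ⊕ K) ⊕ (M2 ⊕ K) = M1 ⊕ M2 — the shared key cancels under XOR.
14 ^ ce = da
4a ^ 26 = 6c
e2 ^ 46 = a4
d5 ^ 0b = de
88 ^ 31 = b9
ef ^ 2e = c1
54 ^ fa = ae
3a ^ 73 = 49

da 6c a4 de b9 c1 ae 49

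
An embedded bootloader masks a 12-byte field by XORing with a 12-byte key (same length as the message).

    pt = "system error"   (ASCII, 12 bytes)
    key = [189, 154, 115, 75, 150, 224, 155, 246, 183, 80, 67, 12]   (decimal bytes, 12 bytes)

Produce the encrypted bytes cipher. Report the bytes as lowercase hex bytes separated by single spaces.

XOR is its own inverse, so applying the key byte-wise gives the result directly.
115 ^ 189 = 206
121 ^ 154 = 227
115 ^ 115 =   0
116 ^  75 =  63
101 ^ 150 = 243
109 ^ 224 = 141
 32 ^ 155 = 187
101 ^ 246 = 147
114 ^ 183 = 197
114 ^  80 =  34
111 ^  67 =  44
114 ^  12 = 126

ce e3 00 3f f3 8d bb 93 c5 22 2c 7e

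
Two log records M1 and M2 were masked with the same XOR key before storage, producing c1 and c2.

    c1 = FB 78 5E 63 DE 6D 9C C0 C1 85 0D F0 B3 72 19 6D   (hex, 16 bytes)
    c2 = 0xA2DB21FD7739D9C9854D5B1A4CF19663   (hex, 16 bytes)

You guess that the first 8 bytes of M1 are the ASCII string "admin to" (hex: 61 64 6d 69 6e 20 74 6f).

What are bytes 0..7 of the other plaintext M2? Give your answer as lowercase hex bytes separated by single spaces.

38 c7 12 f7 c7 74 31 66

First, c1 ⊕ c2 = (M1 ⊕ K) ⊕ (M2 ⊕ K) = M1 ⊕ M2, so the key drops out. Then M2 = (M1 ⊕ M2) ⊕ M1 over the first 8 bytes.
byte 0: (fb ^ a2) ^ 61 = 59 ^ 61 = 38
byte 1: (78 ^ db) ^ 64 = a3 ^ 64 = c7
byte 2: (5e ^ 21) ^ 6d = 7f ^ 6d = 12
byte 3: (63 ^ fd) ^ 69 = 9e ^ 69 = f7
byte 4: (de ^ 77) ^ 6e = a9 ^ 6e = c7
byte 5: (6d ^ 39) ^ 20 = 54 ^ 20 = 74
byte 6: (9c ^ d9) ^ 74 = 45 ^ 74 = 31
byte 7: (c0 ^ c9) ^ 6f = 09 ^ 6f = 66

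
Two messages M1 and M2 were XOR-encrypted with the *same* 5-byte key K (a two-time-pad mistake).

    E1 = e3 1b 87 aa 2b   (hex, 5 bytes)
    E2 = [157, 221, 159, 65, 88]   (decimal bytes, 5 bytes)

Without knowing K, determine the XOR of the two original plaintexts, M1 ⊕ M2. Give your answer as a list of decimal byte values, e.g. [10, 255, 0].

[126, 198, 24, 235, 115]

E1 ⊕ E2 = (M1 ⊕ K) ⊕ (M2 ⊕ K) = M1 ⊕ M2 — the shared key cancels under XOR.
e3 XOR 9d = 7e
1b XOR dd = c6
87 XOR 9f = 18
aa XOR 41 = eb
2b XOR 58 = 73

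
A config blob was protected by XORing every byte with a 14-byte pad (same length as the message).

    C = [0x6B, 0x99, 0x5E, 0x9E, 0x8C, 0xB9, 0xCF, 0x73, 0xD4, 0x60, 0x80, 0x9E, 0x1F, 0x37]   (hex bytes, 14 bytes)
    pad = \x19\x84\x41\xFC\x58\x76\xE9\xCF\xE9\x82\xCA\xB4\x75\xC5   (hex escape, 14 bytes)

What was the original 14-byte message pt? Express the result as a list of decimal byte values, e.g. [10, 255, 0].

6b xor 19 = 72
99 xor 84 = 1d
5e xor 41 = 1f
9e xor fc = 62
8c xor 58 = d4
b9 xor 76 = cf
cf xor e9 = 26
73 xor cf = bc
d4 xor e9 = 3d
60 xor 82 = e2
80 xor ca = 4a
9e xor b4 = 2a
1f xor 75 = 6a
37 xor c5 = f2

[114, 29, 31, 98, 212, 207, 38, 188, 61, 226, 74, 42, 106, 242]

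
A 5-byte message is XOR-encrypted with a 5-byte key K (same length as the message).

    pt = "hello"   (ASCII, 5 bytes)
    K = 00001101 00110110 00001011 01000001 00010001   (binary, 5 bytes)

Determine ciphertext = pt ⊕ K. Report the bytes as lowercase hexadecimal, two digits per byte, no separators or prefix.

6553672d7e

XOR is its own inverse, so applying the key byte-wise gives the result directly.
byte 0: 104 xor  13 = 101
byte 1: 101 xor  54 =  83
byte 2: 108 xor  11 = 103
byte 3: 108 xor  65 =  45
byte 4: 111 xor  17 = 126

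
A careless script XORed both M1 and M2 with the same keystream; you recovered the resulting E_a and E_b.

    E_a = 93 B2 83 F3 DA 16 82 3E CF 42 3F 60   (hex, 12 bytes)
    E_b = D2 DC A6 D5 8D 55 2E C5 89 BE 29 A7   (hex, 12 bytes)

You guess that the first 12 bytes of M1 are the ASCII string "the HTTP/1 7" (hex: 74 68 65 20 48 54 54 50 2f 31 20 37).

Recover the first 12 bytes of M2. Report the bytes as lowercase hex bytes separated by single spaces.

First, E_a ⊕ E_b = (M1 ⊕ K) ⊕ (M2 ⊕ K) = M1 ⊕ M2, so the key drops out. Then M2 = (M1 ⊕ M2) ⊕ M1 over the first 12 bytes.
byte 0: (93 xor d2) xor 74 = 41 xor 74 = 35
byte 1: (b2 xor dc) xor 68 = 6e xor 68 = 06
byte 2: (83 xor a6) xor 65 = 25 xor 65 = 40
byte 3: (f3 xor d5) xor 20 = 26 xor 20 = 06
byte 4: (da xor 8d) xor 48 = 57 xor 48 = 1f
byte 5: (16 xor 55) xor 54 = 43 xor 54 = 17
byte 6: (82 xor 2e) xor 54 = ac xor 54 = f8
byte 7: (3e xor c5) xor 50 = fb xor 50 = ab
byte 8: (cf xor 89) xor 2f = 46 xor 2f = 69
byte 9: (42 xor be) xor 31 = fc xor 31 = cd
byte 10: (3f xor 29) xor 20 = 16 xor 20 = 36
byte 11: (60 xor a7) xor 37 = c7 xor 37 = f0

35 06 40 06 1f 17 f8 ab 69 cd 36 f0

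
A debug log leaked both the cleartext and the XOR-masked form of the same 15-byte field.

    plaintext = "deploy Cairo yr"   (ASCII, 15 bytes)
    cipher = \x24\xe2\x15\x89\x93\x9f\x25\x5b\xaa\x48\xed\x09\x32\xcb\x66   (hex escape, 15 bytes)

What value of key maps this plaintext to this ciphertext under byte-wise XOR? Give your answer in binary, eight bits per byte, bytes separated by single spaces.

Since cipher = plaintext ⊕ key, XORing both sides with plaintext gives key = plaintext ⊕ cipher.
64 ^ 24 = 40
65 ^ e2 = 87
70 ^ 15 = 65
6c ^ 89 = e5
6f ^ 93 = fc
79 ^ 9f = e6
20 ^ 25 = 05
43 ^ 5b = 18
61 ^ aa = cb
69 ^ 48 = 21
72 ^ ed = 9f
6f ^ 09 = 66
20 ^ 32 = 12
79 ^ cb = b2
72 ^ 66 = 14

01000000 10000111 01100101 11100101 11111100 11100110 00000101 00011000 11001011 00100001 10011111 01100110 00010010 10110010 00010100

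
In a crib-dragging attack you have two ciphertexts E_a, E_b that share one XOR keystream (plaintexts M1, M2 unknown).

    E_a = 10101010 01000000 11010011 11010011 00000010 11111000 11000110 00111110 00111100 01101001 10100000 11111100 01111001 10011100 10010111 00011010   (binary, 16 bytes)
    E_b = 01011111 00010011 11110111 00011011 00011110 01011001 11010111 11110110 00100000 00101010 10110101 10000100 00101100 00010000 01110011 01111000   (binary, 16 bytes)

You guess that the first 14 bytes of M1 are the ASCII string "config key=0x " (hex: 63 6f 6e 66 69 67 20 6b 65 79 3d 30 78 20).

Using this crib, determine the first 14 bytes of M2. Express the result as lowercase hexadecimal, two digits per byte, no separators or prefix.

963c4aae75c631a3793a28482dac

First, E_a ⊕ E_b = (M1 ⊕ K) ⊕ (M2 ⊕ K) = M1 ⊕ M2, so the key drops out. Then M2 = (M1 ⊕ M2) ⊕ M1 over the first 14 bytes.
byte 0: (aa xor 5f) xor 63 = f5 xor 63 = 96
byte 1: (40 xor 13) xor 6f = 53 xor 6f = 3c
byte 2: (d3 xor f7) xor 6e = 24 xor 6e = 4a
byte 3: (d3 xor 1b) xor 66 = c8 xor 66 = ae
byte 4: (02 xor 1e) xor 69 = 1c xor 69 = 75
byte 5: (f8 xor 59) xor 67 = a1 xor 67 = c6
byte 6: (c6 xor d7) xor 20 = 11 xor 20 = 31
byte 7: (3e xor f6) xor 6b = c8 xor 6b = a3
byte 8: (3c xor 20) xor 65 = 1c xor 65 = 79
byte 9: (69 xor 2a) xor 79 = 43 xor 79 = 3a
byte 10: (a0 xor b5) xor 3d = 15 xor 3d = 28
byte 11: (fc xor 84) xor 30 = 78 xor 30 = 48
byte 12: (79 xor 2c) xor 78 = 55 xor 78 = 2d
byte 13: (9c xor 10) xor 20 = 8c xor 20 = ac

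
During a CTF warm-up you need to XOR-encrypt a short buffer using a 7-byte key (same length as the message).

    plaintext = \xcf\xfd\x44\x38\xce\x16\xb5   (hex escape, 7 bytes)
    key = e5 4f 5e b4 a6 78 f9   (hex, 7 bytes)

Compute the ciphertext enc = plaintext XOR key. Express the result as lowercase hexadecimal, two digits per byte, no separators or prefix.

XOR is its own inverse, so applying the key byte-wise gives the result directly.
byte 0: 11001111 ^ 11100101 = 00101010
byte 1: 11111101 ^ 01001111 = 10110010
byte 2: 01000100 ^ 01011110 = 00011010
byte 3: 00111000 ^ 10110100 = 10001100
byte 4: 11001110 ^ 10100110 = 01101000
byte 5: 00010110 ^ 01111000 = 01101110
byte 6: 10110101 ^ 11111001 = 01001100

2ab21a8c686e4c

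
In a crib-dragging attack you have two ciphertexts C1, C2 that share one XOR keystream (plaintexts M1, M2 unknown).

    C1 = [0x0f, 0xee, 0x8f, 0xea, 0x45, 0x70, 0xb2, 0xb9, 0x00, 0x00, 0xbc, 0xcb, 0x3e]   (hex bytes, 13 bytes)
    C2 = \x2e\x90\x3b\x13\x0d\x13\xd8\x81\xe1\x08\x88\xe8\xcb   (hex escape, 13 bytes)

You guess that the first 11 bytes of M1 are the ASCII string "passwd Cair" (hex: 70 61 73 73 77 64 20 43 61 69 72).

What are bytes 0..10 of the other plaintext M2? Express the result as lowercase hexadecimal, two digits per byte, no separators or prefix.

511fc78a3f074a7b806146

First, C1 ⊕ C2 = (M1 ⊕ K) ⊕ (M2 ⊕ K) = M1 ⊕ M2, so the key drops out. Then M2 = (M1 ⊕ M2) ⊕ M1 over the first 11 bytes.
byte 0: (0f xor 2e) xor 70 = 21 xor 70 = 51
byte 1: (ee xor 90) xor 61 = 7e xor 61 = 1f
byte 2: (8f xor 3b) xor 73 = b4 xor 73 = c7
byte 3: (ea xor 13) xor 73 = f9 xor 73 = 8a
byte 4: (45 xor 0d) xor 77 = 48 xor 77 = 3f
byte 5: (70 xor 13) xor 64 = 63 xor 64 = 07
byte 6: (b2 xor d8) xor 20 = 6a xor 20 = 4a
byte 7: (b9 xor 81) xor 43 = 38 xor 43 = 7b
byte 8: (00 xor e1) xor 61 = e1 xor 61 = 80
byte 9: (00 xor 08) xor 69 = 08 xor 69 = 61
byte 10: (bc xor 88) xor 72 = 34 xor 72 = 46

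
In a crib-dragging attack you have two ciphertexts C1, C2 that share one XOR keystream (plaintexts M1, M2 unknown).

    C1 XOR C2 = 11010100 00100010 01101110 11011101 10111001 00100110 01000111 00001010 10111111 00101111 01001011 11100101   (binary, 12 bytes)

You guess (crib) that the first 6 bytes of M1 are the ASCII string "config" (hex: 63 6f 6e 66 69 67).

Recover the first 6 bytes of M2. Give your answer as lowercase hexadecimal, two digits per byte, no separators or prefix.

b74d00bbd041

Since C1 ⊕ C2 = M1 ⊕ M2, XORing with the guessed M1 bytes yields the corresponding M2 bytes: M2 = (C1 ⊕ C2) ⊕ M1.
byte 0: d4 ^ 63 = b7
byte 1: 22 ^ 6f = 4d
byte 2: 6e ^ 6e = 00
byte 3: dd ^ 66 = bb
byte 4: b9 ^ 69 = d0
byte 5: 26 ^ 67 = 41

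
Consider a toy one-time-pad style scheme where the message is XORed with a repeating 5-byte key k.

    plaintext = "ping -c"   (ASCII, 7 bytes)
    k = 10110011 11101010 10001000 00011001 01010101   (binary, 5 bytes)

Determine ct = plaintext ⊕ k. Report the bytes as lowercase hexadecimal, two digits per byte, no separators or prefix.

The 5-byte key repeats, so the effective keystream is b3 ea 88 19 55 b3 ea.
byte 0: 112 ^ 179 = 195
byte 1: 105 ^ 234 = 131
byte 2: 110 ^ 136 = 230
byte 3: 103 ^  25 = 126
byte 4:  32 ^  85 = 117
byte 5:  45 ^ 179 = 158
byte 6:  99 ^ 234 = 137

c383e67e759e89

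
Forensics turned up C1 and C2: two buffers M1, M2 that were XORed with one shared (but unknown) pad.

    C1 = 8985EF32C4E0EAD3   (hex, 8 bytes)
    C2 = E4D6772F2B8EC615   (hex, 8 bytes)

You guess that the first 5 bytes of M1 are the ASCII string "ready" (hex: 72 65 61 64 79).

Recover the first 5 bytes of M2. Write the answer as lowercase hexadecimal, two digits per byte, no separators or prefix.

1f36f97996

First, C1 ⊕ C2 = (M1 ⊕ K) ⊕ (M2 ⊕ K) = M1 ⊕ M2, so the key drops out. Then M2 = (M1 ⊕ M2) ⊕ M1 over the first 5 bytes.
byte 0: (89 ^ e4) ^ 72 = 6d ^ 72 = 1f
byte 1: (85 ^ d6) ^ 65 = 53 ^ 65 = 36
byte 2: (ef ^ 77) ^ 61 = 98 ^ 61 = f9
byte 3: (32 ^ 2f) ^ 64 = 1d ^ 64 = 79
byte 4: (c4 ^ 2b) ^ 79 = ef ^ 79 = 96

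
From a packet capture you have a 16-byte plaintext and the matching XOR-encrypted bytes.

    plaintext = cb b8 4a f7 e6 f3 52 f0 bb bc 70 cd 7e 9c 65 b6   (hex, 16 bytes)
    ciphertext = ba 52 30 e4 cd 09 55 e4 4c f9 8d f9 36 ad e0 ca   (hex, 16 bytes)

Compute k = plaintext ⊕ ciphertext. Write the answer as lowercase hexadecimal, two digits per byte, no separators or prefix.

71ea7a132bfa0714f745fd344831857c

Since ciphertext = plaintext ⊕ k, XORing both sides with plaintext gives k = plaintext ⊕ ciphertext.
cb XOR ba = 71
b8 XOR 52 = ea
4a XOR 30 = 7a
f7 XOR e4 = 13
e6 XOR cd = 2b
f3 XOR 09 = fa
52 XOR 55 = 07
f0 XOR e4 = 14
bb XOR 4c = f7
bc XOR f9 = 45
70 XOR 8d = fd
cd XOR f9 = 34
7e XOR 36 = 48
9c XOR ad = 31
65 XOR e0 = 85
b6 XOR ca = 7c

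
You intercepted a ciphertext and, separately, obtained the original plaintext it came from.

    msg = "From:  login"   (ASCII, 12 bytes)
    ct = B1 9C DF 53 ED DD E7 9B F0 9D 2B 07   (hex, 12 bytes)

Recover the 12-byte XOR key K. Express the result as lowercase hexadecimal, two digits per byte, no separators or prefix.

Since ct = msg ⊕ K, XORing both sides with msg gives K = msg ⊕ ct.
byte 0: 01000110 XOR 10110001 = 11110111
byte 1: 01110010 XOR 10011100 = 11101110
byte 2: 01101111 XOR 11011111 = 10110000
byte 3: 01101101 XOR 01010011 = 00111110
byte 4: 00111010 XOR 11101101 = 11010111
byte 5: 00100000 XOR 11011101 = 11111101
byte 6: 00100000 XOR 11100111 = 11000111
byte 7: 01101100 XOR 10011011 = 11110111
byte 8: 01101111 XOR 11110000 = 10011111
byte 9: 01100111 XOR 10011101 = 11111010
byte 10: 01101001 XOR 00101011 = 01000010
byte 11: 01101110 XOR 00000111 = 01101001

f7eeb03ed7fdc7f79ffa4269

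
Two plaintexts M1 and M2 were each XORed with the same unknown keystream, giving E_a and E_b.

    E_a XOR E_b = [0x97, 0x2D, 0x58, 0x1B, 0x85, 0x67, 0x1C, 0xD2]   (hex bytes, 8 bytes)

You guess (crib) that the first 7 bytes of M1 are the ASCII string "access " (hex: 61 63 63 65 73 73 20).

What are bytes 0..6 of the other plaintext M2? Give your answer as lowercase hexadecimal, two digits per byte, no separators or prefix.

f64e3b7ef6143c

Since E_a ⊕ E_b = M1 ⊕ M2, XORing with the guessed M1 bytes yields the corresponding M2 bytes: M2 = (E_a ⊕ E_b) ⊕ M1.
151 XOR  97 = 246
 45 XOR  99 =  78
 88 XOR  99 =  59
 27 XOR 101 = 126
133 XOR 115 = 246
103 XOR 115 =  20
 28 XOR  32 =  60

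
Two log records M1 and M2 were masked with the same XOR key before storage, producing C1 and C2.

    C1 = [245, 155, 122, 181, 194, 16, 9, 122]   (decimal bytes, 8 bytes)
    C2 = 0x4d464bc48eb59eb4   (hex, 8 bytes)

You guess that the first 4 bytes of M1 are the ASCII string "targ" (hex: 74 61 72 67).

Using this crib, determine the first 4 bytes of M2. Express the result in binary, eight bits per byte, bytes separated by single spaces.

First, C1 ⊕ C2 = (M1 ⊕ K) ⊕ (M2 ⊕ K) = M1 ⊕ M2, so the key drops out. Then M2 = (M1 ⊕ M2) ⊕ M1 over the first 4 bytes.
byte 0: (f5 ^ 4d) ^ 74 = b8 ^ 74 = cc
byte 1: (9b ^ 46) ^ 61 = dd ^ 61 = bc
byte 2: (7a ^ 4b) ^ 72 = 31 ^ 72 = 43
byte 3: (b5 ^ c4) ^ 67 = 71 ^ 67 = 16

11001100 10111100 01000011 00010110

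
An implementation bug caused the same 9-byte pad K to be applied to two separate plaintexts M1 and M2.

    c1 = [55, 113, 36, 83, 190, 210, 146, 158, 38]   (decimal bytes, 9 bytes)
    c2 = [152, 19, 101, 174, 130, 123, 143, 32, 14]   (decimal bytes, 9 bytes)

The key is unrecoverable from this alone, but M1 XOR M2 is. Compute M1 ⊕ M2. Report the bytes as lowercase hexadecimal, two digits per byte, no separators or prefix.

af6241fd3ca91dbe28

c1 ⊕ c2 = (M1 ⊕ K) ⊕ (M2 ⊕ K) = M1 ⊕ M2 — the shared key cancels under XOR.
byte 0: 00110111 XOR 10011000 = 10101111
byte 1: 01110001 XOR 00010011 = 01100010
byte 2: 00100100 XOR 01100101 = 01000001
byte 3: 01010011 XOR 10101110 = 11111101
byte 4: 10111110 XOR 10000010 = 00111100
byte 5: 11010010 XOR 01111011 = 10101001
byte 6: 10010010 XOR 10001111 = 00011101
byte 7: 10011110 XOR 00100000 = 10111110
byte 8: 00100110 XOR 00001110 = 00101000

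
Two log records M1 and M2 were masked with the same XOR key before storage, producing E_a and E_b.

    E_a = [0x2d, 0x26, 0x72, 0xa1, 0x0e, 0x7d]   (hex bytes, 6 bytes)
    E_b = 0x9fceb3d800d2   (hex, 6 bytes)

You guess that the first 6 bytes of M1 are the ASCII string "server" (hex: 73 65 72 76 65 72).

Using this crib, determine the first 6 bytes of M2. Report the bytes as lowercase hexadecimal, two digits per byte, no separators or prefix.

First, E_a ⊕ E_b = (M1 ⊕ K) ⊕ (M2 ⊕ K) = M1 ⊕ M2, so the key drops out. Then M2 = (M1 ⊕ M2) ⊕ M1 over the first 6 bytes.
byte 0: (2d XOR 9f) XOR 73 = b2 XOR 73 = c1
byte 1: (26 XOR ce) XOR 65 = e8 XOR 65 = 8d
byte 2: (72 XOR b3) XOR 72 = c1 XOR 72 = b3
byte 3: (a1 XOR d8) XOR 76 = 79 XOR 76 = 0f
byte 4: (0e XOR 00) XOR 65 = 0e XOR 65 = 6b
byte 5: (7d XOR d2) XOR 72 = af XOR 72 = dd

c18db30f6bdd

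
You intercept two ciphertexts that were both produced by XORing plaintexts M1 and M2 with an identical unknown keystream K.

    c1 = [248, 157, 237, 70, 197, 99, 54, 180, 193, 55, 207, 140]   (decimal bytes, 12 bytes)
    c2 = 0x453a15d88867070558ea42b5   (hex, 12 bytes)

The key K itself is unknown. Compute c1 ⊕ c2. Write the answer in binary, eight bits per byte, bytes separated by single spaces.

c1 ⊕ c2 = (M1 ⊕ K) ⊕ (M2 ⊕ K) = M1 ⊕ M2 — the shared key cancels under XOR.
f8 XOR 45 = bd
9d XOR 3a = a7
ed XOR 15 = f8
46 XOR d8 = 9e
c5 XOR 88 = 4d
63 XOR 67 = 04
36 XOR 07 = 31
b4 XOR 05 = b1
c1 XOR 58 = 99
37 XOR ea = dd
cf XOR 42 = 8d
8c XOR b5 = 39

10111101 10100111 11111000 10011110 01001101 00000100 00110001 10110001 10011001 11011101 10001101 00111001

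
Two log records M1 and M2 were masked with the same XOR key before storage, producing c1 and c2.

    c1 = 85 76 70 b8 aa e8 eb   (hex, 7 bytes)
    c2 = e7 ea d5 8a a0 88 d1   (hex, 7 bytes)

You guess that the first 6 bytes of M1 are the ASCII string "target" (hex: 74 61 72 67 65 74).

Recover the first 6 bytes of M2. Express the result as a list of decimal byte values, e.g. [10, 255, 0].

[22, 253, 215, 85, 111, 20]

First, c1 ⊕ c2 = (M1 ⊕ K) ⊕ (M2 ⊕ K) = M1 ⊕ M2, so the key drops out. Then M2 = (M1 ⊕ M2) ⊕ M1 over the first 6 bytes.
byte 0: (85 ⊕ e7) ⊕ 74 = 62 ⊕ 74 = 16
byte 1: (76 ⊕ ea) ⊕ 61 = 9c ⊕ 61 = fd
byte 2: (70 ⊕ d5) ⊕ 72 = a5 ⊕ 72 = d7
byte 3: (b8 ⊕ 8a) ⊕ 67 = 32 ⊕ 67 = 55
byte 4: (aa ⊕ a0) ⊕ 65 = 0a ⊕ 65 = 6f
byte 5: (e8 ⊕ 88) ⊕ 74 = 60 ⊕ 74 = 14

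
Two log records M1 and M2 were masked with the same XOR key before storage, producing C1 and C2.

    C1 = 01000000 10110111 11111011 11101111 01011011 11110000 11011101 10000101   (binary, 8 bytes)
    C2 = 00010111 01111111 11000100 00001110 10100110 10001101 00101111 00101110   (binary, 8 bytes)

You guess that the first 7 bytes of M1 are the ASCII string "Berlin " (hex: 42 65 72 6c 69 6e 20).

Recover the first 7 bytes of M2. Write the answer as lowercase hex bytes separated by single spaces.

First, C1 ⊕ C2 = (M1 ⊕ K) ⊕ (M2 ⊕ K) = M1 ⊕ M2, so the key drops out. Then M2 = (M1 ⊕ M2) ⊕ M1 over the first 7 bytes.
byte 0: (40 ⊕ 17) ⊕ 42 = 57 ⊕ 42 = 15
byte 1: (b7 ⊕ 7f) ⊕ 65 = c8 ⊕ 65 = ad
byte 2: (fb ⊕ c4) ⊕ 72 = 3f ⊕ 72 = 4d
byte 3: (ef ⊕ 0e) ⊕ 6c = e1 ⊕ 6c = 8d
byte 4: (5b ⊕ a6) ⊕ 69 = fd ⊕ 69 = 94
byte 5: (f0 ⊕ 8d) ⊕ 6e = 7d ⊕ 6e = 13
byte 6: (dd ⊕ 2f) ⊕ 20 = f2 ⊕ 20 = d2

15 ad 4d 8d 94 13 d2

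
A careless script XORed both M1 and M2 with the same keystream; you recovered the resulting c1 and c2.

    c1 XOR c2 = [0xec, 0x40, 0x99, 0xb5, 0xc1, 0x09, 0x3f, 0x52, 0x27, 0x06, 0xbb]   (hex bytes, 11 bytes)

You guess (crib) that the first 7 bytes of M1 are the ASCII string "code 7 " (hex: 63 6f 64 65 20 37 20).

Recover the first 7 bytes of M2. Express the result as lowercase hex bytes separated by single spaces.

8f 2f fd d0 e1 3e 1f

Since c1 ⊕ c2 = M1 ⊕ M2, XORing with the guessed M1 bytes yields the corresponding M2 bytes: M2 = (c1 ⊕ c2) ⊕ M1.
ec xor 63 = 8f
40 xor 6f = 2f
99 xor 64 = fd
b5 xor 65 = d0
c1 xor 20 = e1
09 xor 37 = 3e
3f xor 20 = 1f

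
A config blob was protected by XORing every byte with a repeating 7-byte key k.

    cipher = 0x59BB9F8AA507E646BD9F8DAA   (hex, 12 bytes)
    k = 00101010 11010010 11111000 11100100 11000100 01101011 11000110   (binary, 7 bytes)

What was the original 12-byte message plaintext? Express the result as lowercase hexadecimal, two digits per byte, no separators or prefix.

The 7-byte key repeats, so the effective keystream is 2a d2 f8 e4 c4 6b c6 2a d2 f8 e4 c4.
byte 0: 59 ⊕ 2a = 73
byte 1: bb ⊕ d2 = 69
byte 2: 9f ⊕ f8 = 67
byte 3: 8a ⊕ e4 = 6e
byte 4: a5 ⊕ c4 = 61
byte 5: 07 ⊕ 6b = 6c
byte 6: e6 ⊕ c6 = 20
byte 7: 46 ⊕ 2a = 6c
byte 8: bd ⊕ d2 = 6f
byte 9: 9f ⊕ f8 = 67
byte 10: 8d ⊕ e4 = 69
byte 11: aa ⊕ c4 = 6e

7369676e616c206c6f67696e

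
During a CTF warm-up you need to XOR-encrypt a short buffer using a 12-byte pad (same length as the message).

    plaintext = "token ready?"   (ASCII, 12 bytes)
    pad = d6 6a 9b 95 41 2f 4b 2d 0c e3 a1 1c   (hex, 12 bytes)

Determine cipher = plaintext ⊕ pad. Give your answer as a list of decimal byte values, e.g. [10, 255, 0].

XOR is its own inverse, so applying the key byte-wise gives the result directly.
01110100 ⊕ 11010110 = 10100010
01101111 ⊕ 01101010 = 00000101
01101011 ⊕ 10011011 = 11110000
01100101 ⊕ 10010101 = 11110000
01101110 ⊕ 01000001 = 00101111
00100000 ⊕ 00101111 = 00001111
01110010 ⊕ 01001011 = 00111001
01100101 ⊕ 00101101 = 01001000
01100001 ⊕ 00001100 = 01101101
01100100 ⊕ 11100011 = 10000111
01111001 ⊕ 10100001 = 11011000
00111111 ⊕ 00011100 = 00100011

[162, 5, 240, 240, 47, 15, 57, 72, 109, 135, 216, 35]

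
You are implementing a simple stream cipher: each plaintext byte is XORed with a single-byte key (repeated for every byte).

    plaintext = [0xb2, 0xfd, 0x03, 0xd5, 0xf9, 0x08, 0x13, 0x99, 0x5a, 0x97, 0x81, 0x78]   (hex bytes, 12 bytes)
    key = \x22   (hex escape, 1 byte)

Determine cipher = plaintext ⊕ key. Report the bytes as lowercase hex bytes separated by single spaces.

90 df 21 f7 db 2a 31 bb 78 b5 a3 5a

The 1-byte key repeats, so the effective keystream is 22 22 22 22 22 22 22 22 22 22 22 22.
byte 0: 178 xor  34 = 144
byte 1: 253 xor  34 = 223
byte 2:   3 xor  34 =  33
byte 3: 213 xor  34 = 247
byte 4: 249 xor  34 = 219
byte 5:   8 xor  34 =  42
byte 6:  19 xor  34 =  49
byte 7: 153 xor  34 = 187
byte 8:  90 xor  34 = 120
byte 9: 151 xor  34 = 181
byte 10: 129 xor  34 = 163
byte 11: 120 xor  34 =  90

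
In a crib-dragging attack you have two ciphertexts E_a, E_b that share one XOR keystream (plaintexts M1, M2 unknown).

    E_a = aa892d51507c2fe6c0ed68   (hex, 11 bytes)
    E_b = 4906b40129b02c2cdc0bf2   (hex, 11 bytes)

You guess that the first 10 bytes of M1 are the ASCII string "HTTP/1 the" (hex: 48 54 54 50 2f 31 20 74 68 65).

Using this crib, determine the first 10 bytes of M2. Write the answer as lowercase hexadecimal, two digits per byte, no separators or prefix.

abdbcd0056fd23be7483

First, E_a ⊕ E_b = (M1 ⊕ K) ⊕ (M2 ⊕ K) = M1 ⊕ M2, so the key drops out. Then M2 = (M1 ⊕ M2) ⊕ M1 over the first 10 bytes.
byte 0: (aa ^ 49) ^ 48 = e3 ^ 48 = ab
byte 1: (89 ^ 06) ^ 54 = 8f ^ 54 = db
byte 2: (2d ^ b4) ^ 54 = 99 ^ 54 = cd
byte 3: (51 ^ 01) ^ 50 = 50 ^ 50 = 00
byte 4: (50 ^ 29) ^ 2f = 79 ^ 2f = 56
byte 5: (7c ^ b0) ^ 31 = cc ^ 31 = fd
byte 6: (2f ^ 2c) ^ 20 = 03 ^ 20 = 23
byte 7: (e6 ^ 2c) ^ 74 = ca ^ 74 = be
byte 8: (c0 ^ dc) ^ 68 = 1c ^ 68 = 74
byte 9: (ed ^ 0b) ^ 65 = e6 ^ 65 = 83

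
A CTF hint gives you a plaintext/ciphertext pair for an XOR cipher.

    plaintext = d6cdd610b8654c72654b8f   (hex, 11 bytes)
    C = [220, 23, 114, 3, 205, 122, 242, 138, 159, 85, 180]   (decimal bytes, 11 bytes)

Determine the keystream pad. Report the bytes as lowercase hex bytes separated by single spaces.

Since C = plaintext ⊕ pad, XORing both sides with plaintext gives pad = plaintext ⊕ C.
byte 0: d6 ⊕ dc = 0a
byte 1: cd ⊕ 17 = da
byte 2: d6 ⊕ 72 = a4
byte 3: 10 ⊕ 03 = 13
byte 4: b8 ⊕ cd = 75
byte 5: 65 ⊕ 7a = 1f
byte 6: 4c ⊕ f2 = be
byte 7: 72 ⊕ 8a = f8
byte 8: 65 ⊕ 9f = fa
byte 9: 4b ⊕ 55 = 1e
byte 10: 8f ⊕ b4 = 3b

0a da a4 13 75 1f be f8 fa 1e 3b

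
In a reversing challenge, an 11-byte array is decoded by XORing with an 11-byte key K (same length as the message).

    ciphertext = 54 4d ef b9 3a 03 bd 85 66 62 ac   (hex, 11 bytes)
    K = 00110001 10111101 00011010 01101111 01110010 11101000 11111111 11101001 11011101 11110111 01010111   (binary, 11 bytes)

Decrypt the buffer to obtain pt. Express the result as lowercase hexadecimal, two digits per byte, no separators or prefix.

byte 0: 54 xor 31 = 65
byte 1: 4d xor bd = f0
byte 2: ef xor 1a = f5
byte 3: b9 xor 6f = d6
byte 4: 3a xor 72 = 48
byte 5: 03 xor e8 = eb
byte 6: bd xor ff = 42
byte 7: 85 xor e9 = 6c
byte 8: 66 xor dd = bb
byte 9: 62 xor f7 = 95
byte 10: ac xor 57 = fb

65f0f5d648eb426cbb95fb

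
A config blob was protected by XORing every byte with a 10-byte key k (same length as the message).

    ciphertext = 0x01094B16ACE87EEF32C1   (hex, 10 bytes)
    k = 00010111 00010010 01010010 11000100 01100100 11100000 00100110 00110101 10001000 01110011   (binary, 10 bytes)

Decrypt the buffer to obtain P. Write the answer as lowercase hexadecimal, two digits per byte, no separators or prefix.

161b19d2c80858dabab2

01 ⊕ 17 = 16
09 ⊕ 12 = 1b
4b ⊕ 52 = 19
16 ⊕ c4 = d2
ac ⊕ 64 = c8
e8 ⊕ e0 = 08
7e ⊕ 26 = 58
ef ⊕ 35 = da
32 ⊕ 88 = ba
c1 ⊕ 73 = b2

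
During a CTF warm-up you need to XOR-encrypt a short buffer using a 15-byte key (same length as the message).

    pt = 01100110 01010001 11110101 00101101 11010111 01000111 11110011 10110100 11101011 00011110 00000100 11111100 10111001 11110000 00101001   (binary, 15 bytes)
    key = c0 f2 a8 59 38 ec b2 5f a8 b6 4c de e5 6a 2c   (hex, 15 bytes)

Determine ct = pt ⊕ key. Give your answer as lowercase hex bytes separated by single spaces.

66 xor c0 = a6
51 xor f2 = a3
f5 xor a8 = 5d
2d xor 59 = 74
d7 xor 38 = ef
47 xor ec = ab
f3 xor b2 = 41
b4 xor 5f = eb
eb xor a8 = 43
1e xor b6 = a8
04 xor 4c = 48
fc xor de = 22
b9 xor e5 = 5c
f0 xor 6a = 9a
29 xor 2c = 05

a6 a3 5d 74 ef ab 41 eb 43 a8 48 22 5c 9a 05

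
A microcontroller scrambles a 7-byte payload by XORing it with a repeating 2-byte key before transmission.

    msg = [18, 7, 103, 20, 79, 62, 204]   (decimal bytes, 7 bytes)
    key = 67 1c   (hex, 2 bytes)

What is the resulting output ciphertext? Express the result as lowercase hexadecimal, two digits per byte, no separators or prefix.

The 2-byte key repeats, so the effective keystream is 67 1c 67 1c 67 1c 67.
byte 0: 12 XOR 67 = 75
byte 1: 07 XOR 1c = 1b
byte 2: 67 XOR 67 = 00
byte 3: 14 XOR 1c = 08
byte 4: 4f XOR 67 = 28
byte 5: 3e XOR 1c = 22
byte 6: cc XOR 67 = ab

751b00082822ab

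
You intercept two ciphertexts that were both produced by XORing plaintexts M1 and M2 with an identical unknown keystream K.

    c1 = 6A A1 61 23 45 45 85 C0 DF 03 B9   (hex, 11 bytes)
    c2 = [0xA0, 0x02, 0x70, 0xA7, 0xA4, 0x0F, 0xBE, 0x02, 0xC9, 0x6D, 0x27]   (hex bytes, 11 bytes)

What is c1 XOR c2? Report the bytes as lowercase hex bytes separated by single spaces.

c1 ⊕ c2 = (M1 ⊕ K) ⊕ (M2 ⊕ K) = M1 ⊕ M2 — the shared key cancels under XOR.
6a XOR a0 = ca
a1 XOR 02 = a3
61 XOR 70 = 11
23 XOR a7 = 84
45 XOR a4 = e1
45 XOR 0f = 4a
85 XOR be = 3b
c0 XOR 02 = c2
df XOR c9 = 16
03 XOR 6d = 6e
b9 XOR 27 = 9e

ca a3 11 84 e1 4a 3b c2 16 6e 9e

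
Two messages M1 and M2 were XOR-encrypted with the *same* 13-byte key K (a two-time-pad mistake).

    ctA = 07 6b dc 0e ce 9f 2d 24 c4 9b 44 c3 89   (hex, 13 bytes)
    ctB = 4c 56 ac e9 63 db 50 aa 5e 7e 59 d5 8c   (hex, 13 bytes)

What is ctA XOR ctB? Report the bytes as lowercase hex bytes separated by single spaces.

ctA ⊕ ctB = (M1 ⊕ K) ⊕ (M2 ⊕ K) = M1 ⊕ M2 — the shared key cancels under XOR.
byte 0: 00000111 ⊕ 01001100 = 01001011
byte 1: 01101011 ⊕ 01010110 = 00111101
byte 2: 11011100 ⊕ 10101100 = 01110000
byte 3: 00001110 ⊕ 11101001 = 11100111
byte 4: 11001110 ⊕ 01100011 = 10101101
byte 5: 10011111 ⊕ 11011011 = 01000100
byte 6: 00101101 ⊕ 01010000 = 01111101
byte 7: 00100100 ⊕ 10101010 = 10001110
byte 8: 11000100 ⊕ 01011110 = 10011010
byte 9: 10011011 ⊕ 01111110 = 11100101
byte 10: 01000100 ⊕ 01011001 = 00011101
byte 11: 11000011 ⊕ 11010101 = 00010110
byte 12: 10001001 ⊕ 10001100 = 00000101

4b 3d 70 e7 ad 44 7d 8e 9a e5 1d 16 05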